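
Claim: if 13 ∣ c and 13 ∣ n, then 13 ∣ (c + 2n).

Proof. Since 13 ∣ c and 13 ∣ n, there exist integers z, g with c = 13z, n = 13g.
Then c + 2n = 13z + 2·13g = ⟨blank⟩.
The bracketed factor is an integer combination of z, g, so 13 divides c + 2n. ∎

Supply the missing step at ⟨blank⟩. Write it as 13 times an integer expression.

13(2g + z)

Each term has a factor of 13: 13z + 2·13g = 13·(2g + z).
Since 2g + z is an integer, 13 ∣ (c + 2n).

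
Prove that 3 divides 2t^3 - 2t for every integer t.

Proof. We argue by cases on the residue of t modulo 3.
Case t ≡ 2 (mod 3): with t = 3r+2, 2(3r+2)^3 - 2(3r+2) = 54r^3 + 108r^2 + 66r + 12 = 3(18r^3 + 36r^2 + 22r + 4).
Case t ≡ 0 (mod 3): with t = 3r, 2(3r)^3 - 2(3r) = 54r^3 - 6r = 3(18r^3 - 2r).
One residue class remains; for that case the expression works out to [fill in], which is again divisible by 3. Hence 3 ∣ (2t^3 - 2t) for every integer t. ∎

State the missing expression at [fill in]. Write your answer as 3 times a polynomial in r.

3(18r^3 + 18r^2 + 4r)

The residues treated are {2, 0}, so the missing case is t ≡ 1 (mod 3); write t = 3r+1.
Then 2(3r+1)^3 - 2(3r+1) = 54r^3 + 54r^2 + 12r = 3(18r^3 + 18r^2 + 4r).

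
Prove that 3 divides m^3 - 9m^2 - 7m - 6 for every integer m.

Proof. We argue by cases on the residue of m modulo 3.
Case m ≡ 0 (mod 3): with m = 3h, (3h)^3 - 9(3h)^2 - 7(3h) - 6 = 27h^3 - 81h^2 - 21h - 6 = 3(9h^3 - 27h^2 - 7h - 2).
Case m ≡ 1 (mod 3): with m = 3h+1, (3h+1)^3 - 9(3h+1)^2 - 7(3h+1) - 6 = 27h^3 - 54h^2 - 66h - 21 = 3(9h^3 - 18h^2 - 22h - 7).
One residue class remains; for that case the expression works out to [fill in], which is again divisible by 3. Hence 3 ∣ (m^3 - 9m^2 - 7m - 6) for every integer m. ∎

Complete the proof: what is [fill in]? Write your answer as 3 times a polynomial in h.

Only m ≡ 2 (mod 3) is unaccounted for. Put m = 3h+2:
(3h+2)^3 - 9(3h+2)^2 - 7(3h+2) - 6 expands to 27h^3 - 27h^2 - 93h - 48,
and factoring out 3 leaves 3(9h^3 - 9h^2 - 31h - 16).

3(9h^3 - 9h^2 - 31h - 16)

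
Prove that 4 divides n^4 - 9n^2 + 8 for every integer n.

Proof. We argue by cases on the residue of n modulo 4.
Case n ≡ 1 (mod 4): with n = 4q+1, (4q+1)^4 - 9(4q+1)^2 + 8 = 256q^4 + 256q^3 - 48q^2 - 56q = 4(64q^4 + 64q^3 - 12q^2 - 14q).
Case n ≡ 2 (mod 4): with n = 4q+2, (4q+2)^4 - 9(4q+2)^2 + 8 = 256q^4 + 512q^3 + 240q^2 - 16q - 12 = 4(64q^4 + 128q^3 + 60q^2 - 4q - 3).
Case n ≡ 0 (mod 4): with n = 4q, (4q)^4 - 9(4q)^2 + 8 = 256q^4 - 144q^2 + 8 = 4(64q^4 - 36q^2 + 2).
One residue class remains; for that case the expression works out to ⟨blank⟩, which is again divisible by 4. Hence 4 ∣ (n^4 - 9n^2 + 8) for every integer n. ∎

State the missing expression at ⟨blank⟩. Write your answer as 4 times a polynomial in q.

Only n ≡ 3 (mod 4) is unaccounted for. Put n = 4q+3:
(4q+3)^4 - 9(4q+3)^2 + 8 expands to 256q^4 + 768q^3 + 720q^2 + 216q + 8,
and factoring out 4 leaves 4(64q^4 + 192q^3 + 180q^2 + 54q + 2).

4(64q^4 + 192q^3 + 180q^2 + 54q + 2)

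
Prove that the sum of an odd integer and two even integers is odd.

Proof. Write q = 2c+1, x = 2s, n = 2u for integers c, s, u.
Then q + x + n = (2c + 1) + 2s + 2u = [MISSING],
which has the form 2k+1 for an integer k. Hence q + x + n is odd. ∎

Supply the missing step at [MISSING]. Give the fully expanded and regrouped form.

2(c + s + u) + 1

(2c + 1) + 2s + 2u = 2c + 2s + 2u + 1
= 2(c + s + u) + 1.
Since c + s + u is an integer, the sum is of the form 2k+1 for an integer k.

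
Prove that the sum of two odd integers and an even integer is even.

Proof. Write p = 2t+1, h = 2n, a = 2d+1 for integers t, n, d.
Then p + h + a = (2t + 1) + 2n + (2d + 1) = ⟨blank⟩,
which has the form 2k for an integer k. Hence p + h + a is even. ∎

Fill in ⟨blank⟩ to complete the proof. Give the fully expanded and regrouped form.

Expanding: (2t + 1) + 2n + (2d + 1) = 2d + 2n + 2t + 2.
Every term is even; pulling out the factor of 2 gives 2(d + n + t + 1).

2(d + n + t + 1)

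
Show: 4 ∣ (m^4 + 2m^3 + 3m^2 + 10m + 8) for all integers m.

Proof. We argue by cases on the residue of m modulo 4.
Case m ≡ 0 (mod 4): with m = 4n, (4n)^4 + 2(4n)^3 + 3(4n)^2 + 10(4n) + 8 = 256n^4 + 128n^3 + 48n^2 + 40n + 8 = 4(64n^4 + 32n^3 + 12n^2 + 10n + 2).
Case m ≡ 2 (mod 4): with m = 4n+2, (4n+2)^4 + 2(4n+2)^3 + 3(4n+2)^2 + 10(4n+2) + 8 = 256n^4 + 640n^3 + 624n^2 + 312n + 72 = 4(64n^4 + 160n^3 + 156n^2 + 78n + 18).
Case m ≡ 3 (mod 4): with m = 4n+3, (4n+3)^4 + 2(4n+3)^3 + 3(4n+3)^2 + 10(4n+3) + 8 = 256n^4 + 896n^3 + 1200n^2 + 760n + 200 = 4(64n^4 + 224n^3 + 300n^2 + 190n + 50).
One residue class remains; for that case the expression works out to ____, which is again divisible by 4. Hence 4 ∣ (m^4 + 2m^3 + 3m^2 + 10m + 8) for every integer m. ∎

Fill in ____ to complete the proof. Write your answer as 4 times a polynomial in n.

The residues treated are {0, 2, 3}, so the missing case is m ≡ 1 (mod 4); write m = 4n+1.
Then (4n+1)^4 + 2(4n+1)^3 + 3(4n+1)^2 + 10(4n+1) + 8 = 256n^4 + 384n^3 + 240n^2 + 104n + 24 = 4(64n^4 + 96n^3 + 60n^2 + 26n + 6).

4(64n^4 + 96n^3 + 60n^2 + 26n + 6)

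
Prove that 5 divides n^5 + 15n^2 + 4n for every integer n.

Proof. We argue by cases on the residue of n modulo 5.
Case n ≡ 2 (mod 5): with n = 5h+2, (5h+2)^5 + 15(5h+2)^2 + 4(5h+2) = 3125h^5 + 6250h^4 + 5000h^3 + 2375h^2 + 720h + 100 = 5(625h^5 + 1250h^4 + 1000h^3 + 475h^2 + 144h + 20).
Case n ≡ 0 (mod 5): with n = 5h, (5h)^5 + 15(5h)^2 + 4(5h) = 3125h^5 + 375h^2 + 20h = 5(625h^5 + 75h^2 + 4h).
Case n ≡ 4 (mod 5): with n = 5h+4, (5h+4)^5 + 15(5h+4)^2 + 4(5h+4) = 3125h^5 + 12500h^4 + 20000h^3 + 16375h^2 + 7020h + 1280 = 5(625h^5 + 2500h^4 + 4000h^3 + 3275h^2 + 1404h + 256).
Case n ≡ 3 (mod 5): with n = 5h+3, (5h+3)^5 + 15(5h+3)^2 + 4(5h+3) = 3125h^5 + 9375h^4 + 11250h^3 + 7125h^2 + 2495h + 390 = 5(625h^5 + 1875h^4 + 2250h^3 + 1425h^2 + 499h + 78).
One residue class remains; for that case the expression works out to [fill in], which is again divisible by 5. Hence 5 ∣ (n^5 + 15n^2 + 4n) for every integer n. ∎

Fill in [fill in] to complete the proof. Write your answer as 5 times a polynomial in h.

5(625h^5 + 625h^4 + 250h^3 + 125h^2 + 39h + 4)

Only n ≡ 1 (mod 5) is unaccounted for. Put n = 5h+1:
(5h+1)^5 + 15(5h+1)^2 + 4(5h+1) expands to 3125h^5 + 3125h^4 + 1250h^3 + 625h^2 + 195h + 20,
and factoring out 5 leaves 5(625h^5 + 625h^4 + 250h^3 + 125h^2 + 39h + 4).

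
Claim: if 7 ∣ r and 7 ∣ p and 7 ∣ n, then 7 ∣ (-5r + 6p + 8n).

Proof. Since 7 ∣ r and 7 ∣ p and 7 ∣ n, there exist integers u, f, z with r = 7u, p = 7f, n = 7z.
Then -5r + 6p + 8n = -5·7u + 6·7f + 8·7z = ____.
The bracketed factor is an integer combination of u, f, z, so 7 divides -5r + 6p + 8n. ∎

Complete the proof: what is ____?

7(6f - 5u + 8z)

Each term has a factor of 7: -5·7u + 6·7f + 8·7z = 7·(6f - 5u + 8z).
Since 6f - 5u + 8z is an integer, 7 ∣ (-5r + 6p + 8n).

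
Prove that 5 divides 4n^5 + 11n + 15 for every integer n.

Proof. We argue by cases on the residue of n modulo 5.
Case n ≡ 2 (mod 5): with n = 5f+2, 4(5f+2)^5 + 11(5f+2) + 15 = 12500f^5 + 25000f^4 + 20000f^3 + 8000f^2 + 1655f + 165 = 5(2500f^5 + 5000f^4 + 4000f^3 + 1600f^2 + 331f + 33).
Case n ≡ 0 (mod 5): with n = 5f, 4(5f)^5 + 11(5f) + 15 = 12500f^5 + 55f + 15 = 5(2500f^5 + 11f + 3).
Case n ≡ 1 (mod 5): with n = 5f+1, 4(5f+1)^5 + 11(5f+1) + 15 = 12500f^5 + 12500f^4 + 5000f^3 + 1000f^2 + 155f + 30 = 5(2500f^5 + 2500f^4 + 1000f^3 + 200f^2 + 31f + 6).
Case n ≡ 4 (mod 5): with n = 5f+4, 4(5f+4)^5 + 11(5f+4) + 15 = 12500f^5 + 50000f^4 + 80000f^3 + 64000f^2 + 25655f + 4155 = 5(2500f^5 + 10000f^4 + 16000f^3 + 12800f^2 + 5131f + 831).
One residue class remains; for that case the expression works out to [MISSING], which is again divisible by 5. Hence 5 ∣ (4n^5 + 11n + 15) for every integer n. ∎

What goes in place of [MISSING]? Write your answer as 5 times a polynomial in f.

Only n ≡ 3 (mod 5) is unaccounted for. Put n = 5f+3:
4(5f+3)^5 + 11(5f+3) + 15 expands to 12500f^5 + 37500f^4 + 45000f^3 + 27000f^2 + 8155f + 1020,
and factoring out 5 leaves 5(2500f^5 + 7500f^4 + 9000f^3 + 5400f^2 + 1631f + 204).

5(2500f^5 + 7500f^4 + 9000f^3 + 5400f^2 + 1631f + 204)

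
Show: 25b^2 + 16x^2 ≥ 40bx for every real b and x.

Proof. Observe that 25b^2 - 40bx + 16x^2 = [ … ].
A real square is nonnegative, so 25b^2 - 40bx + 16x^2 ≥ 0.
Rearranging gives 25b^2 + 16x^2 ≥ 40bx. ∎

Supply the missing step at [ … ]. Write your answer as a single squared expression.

The leading and trailing coefficients are 5^2 and 4^2, and 40 = 2·5·4, so the trinomial is (5b - 4x)^2.
Hence 25b^2 - 40bx + 16x^2 ≥ 0.

(5b - 4x)^2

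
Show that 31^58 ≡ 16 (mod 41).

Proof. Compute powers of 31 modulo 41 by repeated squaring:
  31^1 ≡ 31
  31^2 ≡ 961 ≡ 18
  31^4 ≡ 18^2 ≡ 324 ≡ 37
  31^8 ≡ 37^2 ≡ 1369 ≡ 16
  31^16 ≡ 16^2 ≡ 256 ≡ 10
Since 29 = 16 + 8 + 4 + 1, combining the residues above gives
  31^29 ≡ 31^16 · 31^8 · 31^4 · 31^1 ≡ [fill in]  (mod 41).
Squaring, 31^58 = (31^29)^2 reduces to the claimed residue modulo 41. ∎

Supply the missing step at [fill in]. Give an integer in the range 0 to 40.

4

Multiply the listed residues: 10 · 16 · 37 · 31 = 160 → 5920 → 183520.
Reducing modulo 41: 183520 = 4476·41 + 4, so 31^29 ≡ 4.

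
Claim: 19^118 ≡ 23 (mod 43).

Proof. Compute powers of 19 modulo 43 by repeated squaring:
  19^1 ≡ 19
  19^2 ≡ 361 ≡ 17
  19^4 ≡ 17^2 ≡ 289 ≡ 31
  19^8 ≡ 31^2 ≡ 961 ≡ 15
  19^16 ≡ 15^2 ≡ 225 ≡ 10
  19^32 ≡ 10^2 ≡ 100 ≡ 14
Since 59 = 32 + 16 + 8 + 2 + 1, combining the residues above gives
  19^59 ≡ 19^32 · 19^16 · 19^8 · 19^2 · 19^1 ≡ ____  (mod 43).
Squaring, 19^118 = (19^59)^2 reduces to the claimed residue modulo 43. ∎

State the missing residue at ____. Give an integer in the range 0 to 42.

19^32 · 19^16 · 19^8 · 19^2 · 19^1 ≡ 14 · 10 · 15 · 17 · 19 = 678300.
678300 mod 43 = 18, so 19^59 ≡ 18 (mod 43).

18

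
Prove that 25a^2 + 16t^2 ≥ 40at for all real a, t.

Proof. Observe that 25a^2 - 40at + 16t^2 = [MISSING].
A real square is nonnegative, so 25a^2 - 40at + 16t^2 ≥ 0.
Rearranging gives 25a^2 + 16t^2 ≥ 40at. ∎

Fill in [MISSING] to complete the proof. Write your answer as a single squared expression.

(5a - 4t)^2

25a^2 - 40at + 16t^2 is a perfect-square trinomial: the outer terms are (5a)^2 and (4t)^2, and the cross term is -2·5a·4t.
So 25a^2 - 40at + 16t^2 = (5a - 4t)^2 ≥ 0.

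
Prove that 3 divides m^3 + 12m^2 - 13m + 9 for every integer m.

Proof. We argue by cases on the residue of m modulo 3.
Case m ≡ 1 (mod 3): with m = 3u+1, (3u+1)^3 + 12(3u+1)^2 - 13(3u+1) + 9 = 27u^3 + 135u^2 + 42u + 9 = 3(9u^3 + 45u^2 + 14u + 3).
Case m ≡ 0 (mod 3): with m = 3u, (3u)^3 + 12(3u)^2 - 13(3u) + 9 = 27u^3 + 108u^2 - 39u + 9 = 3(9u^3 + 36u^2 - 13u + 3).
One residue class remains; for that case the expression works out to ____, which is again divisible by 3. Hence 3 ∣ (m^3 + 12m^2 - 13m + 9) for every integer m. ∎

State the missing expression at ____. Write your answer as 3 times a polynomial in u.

Only m ≡ 2 (mod 3) is unaccounted for. Put m = 3u+2:
(3u+2)^3 + 12(3u+2)^2 - 13(3u+2) + 9 expands to 27u^3 + 162u^2 + 141u + 39,
and factoring out 3 leaves 3(9u^3 + 54u^2 + 47u + 13).

3(9u^3 + 54u^2 + 47u + 13)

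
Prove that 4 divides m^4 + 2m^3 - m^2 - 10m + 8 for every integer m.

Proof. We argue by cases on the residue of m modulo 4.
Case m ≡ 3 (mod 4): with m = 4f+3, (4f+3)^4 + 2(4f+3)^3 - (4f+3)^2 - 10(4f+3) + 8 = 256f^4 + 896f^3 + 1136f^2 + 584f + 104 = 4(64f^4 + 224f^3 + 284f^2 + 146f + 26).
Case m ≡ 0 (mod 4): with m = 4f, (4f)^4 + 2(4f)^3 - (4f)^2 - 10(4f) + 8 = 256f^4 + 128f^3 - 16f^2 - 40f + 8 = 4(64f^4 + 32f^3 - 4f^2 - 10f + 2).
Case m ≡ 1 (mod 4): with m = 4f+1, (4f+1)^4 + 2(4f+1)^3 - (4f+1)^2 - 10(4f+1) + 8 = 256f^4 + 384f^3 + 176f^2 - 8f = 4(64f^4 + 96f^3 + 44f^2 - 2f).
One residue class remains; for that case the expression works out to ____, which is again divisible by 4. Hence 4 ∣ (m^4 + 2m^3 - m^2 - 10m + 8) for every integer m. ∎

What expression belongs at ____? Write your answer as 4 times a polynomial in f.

4(64f^4 + 160f^3 + 140f^2 + 42f + 4)

The residues treated are {3, 0, 1}, so the missing case is m ≡ 2 (mod 4); write m = 4f+2.
Then (4f+2)^4 + 2(4f+2)^3 - (4f+2)^2 - 10(4f+2) + 8 = 256f^4 + 640f^3 + 560f^2 + 168f + 16 = 4(64f^4 + 160f^3 + 140f^2 + 42f + 4).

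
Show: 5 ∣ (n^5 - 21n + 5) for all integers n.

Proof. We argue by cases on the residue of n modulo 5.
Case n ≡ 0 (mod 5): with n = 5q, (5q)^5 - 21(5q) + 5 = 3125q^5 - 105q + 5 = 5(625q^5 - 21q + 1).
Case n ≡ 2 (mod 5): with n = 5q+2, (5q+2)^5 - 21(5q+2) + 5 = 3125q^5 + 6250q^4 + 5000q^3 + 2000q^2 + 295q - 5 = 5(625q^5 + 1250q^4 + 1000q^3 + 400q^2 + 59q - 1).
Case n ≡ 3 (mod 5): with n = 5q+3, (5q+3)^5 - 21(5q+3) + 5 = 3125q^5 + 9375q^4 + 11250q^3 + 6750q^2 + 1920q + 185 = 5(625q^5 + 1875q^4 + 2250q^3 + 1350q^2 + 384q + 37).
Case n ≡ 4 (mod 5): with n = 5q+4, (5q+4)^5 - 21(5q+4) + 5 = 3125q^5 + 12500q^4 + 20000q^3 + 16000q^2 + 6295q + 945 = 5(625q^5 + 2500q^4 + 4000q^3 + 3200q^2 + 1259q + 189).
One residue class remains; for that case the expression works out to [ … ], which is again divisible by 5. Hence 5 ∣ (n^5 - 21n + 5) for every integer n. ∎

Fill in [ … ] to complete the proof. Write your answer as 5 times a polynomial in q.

5(625q^5 + 625q^4 + 250q^3 + 50q^2 - 16q - 3)

Only n ≡ 1 (mod 5) is unaccounted for. Put n = 5q+1:
(5q+1)^5 - 21(5q+1) + 5 expands to 3125q^5 + 3125q^4 + 1250q^3 + 250q^2 - 80q - 15,
and factoring out 5 leaves 5(625q^5 + 625q^4 + 250q^3 + 50q^2 - 16q - 3).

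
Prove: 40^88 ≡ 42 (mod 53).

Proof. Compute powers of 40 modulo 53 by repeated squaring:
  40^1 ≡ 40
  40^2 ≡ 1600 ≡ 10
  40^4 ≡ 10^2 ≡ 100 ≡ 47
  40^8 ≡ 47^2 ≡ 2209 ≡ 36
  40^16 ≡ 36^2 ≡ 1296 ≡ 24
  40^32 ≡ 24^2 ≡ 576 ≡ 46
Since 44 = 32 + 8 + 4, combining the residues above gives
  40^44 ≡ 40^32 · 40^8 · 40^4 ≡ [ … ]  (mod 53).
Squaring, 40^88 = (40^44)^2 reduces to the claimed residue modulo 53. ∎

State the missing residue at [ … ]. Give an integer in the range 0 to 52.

40^32 · 40^8 · 40^4 ≡ 46 · 36 · 47 = 77832.
77832 mod 53 = 28, so 40^44 ≡ 28 (mod 53).

28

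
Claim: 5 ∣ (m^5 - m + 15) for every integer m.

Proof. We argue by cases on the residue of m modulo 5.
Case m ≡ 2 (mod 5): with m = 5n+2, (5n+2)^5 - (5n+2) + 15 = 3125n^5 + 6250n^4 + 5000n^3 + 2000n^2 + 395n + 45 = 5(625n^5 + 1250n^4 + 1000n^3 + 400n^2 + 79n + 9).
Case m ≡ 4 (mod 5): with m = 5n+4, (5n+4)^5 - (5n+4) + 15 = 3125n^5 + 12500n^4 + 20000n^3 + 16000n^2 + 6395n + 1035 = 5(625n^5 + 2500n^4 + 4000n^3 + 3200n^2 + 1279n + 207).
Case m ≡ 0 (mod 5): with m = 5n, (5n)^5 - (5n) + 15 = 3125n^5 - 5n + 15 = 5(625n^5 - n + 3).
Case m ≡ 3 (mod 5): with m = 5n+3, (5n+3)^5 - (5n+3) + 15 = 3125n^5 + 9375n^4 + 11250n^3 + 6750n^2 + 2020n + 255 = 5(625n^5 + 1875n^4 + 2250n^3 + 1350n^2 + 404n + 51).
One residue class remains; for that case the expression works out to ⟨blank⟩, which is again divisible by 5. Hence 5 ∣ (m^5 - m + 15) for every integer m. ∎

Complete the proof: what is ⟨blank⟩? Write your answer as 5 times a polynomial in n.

5(625n^5 + 625n^4 + 250n^3 + 50n^2 + 4n + 3)

Only m ≡ 1 (mod 5) is unaccounted for. Put m = 5n+1:
(5n+1)^5 - (5n+1) + 15 expands to 3125n^5 + 3125n^4 + 1250n^3 + 250n^2 + 20n + 15,
and factoring out 5 leaves 5(625n^5 + 625n^4 + 250n^3 + 50n^2 + 4n + 3).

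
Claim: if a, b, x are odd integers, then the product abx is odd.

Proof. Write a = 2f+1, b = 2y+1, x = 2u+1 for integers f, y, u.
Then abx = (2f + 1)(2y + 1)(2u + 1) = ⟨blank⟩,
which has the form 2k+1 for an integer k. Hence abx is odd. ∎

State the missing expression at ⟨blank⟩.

(2f + 1)(2y + 1)(2u + 1) = 8fuy + 4fu + 4fy + 2f + 4uy + 2u + 2y + 1
= 2(4fuy + 2fu + 2fy + f + 2uy + u + y) + 1.
Since 4fuy + 2fu + 2fy + f + 2uy + u + y is an integer, the product is of the form 2k+1 for an integer k.

2(4fuy + 2fu + 2fy + f + 2uy + u + y) + 1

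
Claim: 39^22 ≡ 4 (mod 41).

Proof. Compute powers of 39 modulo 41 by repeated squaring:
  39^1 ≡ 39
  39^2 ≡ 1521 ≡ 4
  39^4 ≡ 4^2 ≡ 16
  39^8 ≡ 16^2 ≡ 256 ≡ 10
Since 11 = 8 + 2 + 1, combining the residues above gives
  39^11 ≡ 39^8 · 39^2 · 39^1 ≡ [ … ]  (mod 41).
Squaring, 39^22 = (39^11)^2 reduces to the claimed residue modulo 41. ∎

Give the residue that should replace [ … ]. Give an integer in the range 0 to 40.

39^8 · 39^2 · 39^1 ≡ 10 · 4 · 39 = 1560.
1560 mod 41 = 2, so 39^11 ≡ 2 (mod 41).

2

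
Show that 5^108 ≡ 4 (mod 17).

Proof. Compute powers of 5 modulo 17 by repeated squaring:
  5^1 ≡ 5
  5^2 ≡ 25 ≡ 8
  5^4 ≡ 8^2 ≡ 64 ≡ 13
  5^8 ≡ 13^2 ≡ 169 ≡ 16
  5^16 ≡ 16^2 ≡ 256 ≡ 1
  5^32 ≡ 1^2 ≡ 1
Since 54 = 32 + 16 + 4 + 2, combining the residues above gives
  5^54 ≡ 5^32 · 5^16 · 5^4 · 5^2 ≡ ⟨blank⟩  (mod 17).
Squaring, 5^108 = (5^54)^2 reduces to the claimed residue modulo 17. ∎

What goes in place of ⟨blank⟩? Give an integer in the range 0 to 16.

2

Multiply the listed residues: 1 · 1 · 13 · 8 = 1 → 13 → 104.
Reducing modulo 17: 104 = 6·17 + 2, so 5^54 ≡ 2.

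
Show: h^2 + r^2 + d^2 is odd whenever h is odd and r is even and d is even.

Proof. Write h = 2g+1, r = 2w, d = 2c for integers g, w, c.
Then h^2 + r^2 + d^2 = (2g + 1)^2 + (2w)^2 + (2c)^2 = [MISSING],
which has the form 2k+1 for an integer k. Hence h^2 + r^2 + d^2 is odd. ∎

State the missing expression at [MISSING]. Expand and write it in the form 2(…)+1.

2(2c^2 + 2g^2 + 2g + 2w^2) + 1

Expanding: (2g + 1)^2 + (2w)^2 + (2c)^2 = 4c^2 + 4g^2 + 4g + 4w^2 + 1.
Every term except the constant is even, so this is 2(2c^2 + 2g^2 + 2g + 2w^2) + 1,
and 2c^2 + 2g^2 + 2g + 2w^2 ∈ ℤ gives the required form.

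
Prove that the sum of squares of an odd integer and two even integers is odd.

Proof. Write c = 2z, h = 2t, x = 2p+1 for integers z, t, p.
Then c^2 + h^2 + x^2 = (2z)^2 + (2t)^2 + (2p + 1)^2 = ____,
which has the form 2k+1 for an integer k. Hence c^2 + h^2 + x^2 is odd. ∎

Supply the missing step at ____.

Expanding: (2z)^2 + (2t)^2 + (2p + 1)^2 = 4p^2 + 4p + 4t^2 + 4z^2 + 1.
Every term except the constant is even, so this is 2(2p^2 + 2p + 2t^2 + 2z^2) + 1,
and 2p^2 + 2p + 2t^2 + 2z^2 ∈ ℤ gives the required form.

2(2p^2 + 2p + 2t^2 + 2z^2) + 1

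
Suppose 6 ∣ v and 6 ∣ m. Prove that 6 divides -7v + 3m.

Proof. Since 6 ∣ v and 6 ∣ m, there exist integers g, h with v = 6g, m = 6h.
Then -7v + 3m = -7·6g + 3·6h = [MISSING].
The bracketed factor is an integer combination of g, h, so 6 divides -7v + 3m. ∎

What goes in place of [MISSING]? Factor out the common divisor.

Each term has a factor of 6: -7·6g + 3·6h = 6·(-7g + 3h).
Since -7g + 3h is an integer, 6 ∣ (-7v + 3m).

6(-7g + 3h)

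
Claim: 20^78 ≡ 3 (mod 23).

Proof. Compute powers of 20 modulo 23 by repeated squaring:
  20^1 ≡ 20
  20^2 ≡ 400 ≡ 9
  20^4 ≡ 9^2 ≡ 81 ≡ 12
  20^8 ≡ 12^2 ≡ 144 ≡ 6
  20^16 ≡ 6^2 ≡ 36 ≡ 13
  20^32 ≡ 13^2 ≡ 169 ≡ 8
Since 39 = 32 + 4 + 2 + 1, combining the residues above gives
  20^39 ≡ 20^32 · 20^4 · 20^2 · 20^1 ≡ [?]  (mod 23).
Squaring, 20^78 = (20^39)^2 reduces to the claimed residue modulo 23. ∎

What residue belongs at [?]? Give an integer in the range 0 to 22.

Multiply the listed residues: 8 · 12 · 9 · 20 = 96 → 864 → 17280.
Reducing modulo 23: 17280 = 751·23 + 7, so 20^39 ≡ 7.

7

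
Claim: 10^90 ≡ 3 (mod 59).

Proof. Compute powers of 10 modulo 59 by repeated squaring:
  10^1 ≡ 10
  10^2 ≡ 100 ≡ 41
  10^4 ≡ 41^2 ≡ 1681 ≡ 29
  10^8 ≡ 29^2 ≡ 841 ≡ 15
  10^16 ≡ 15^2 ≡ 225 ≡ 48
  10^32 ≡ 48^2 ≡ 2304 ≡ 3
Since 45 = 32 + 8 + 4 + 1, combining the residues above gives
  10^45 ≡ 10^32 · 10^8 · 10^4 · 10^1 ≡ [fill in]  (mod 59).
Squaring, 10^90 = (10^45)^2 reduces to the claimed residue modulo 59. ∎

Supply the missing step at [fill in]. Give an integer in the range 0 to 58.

11

10^32 · 10^8 · 10^4 · 10^1 ≡ 3 · 15 · 29 · 10 = 13050.
13050 mod 59 = 11, so 10^45 ≡ 11 (mod 59).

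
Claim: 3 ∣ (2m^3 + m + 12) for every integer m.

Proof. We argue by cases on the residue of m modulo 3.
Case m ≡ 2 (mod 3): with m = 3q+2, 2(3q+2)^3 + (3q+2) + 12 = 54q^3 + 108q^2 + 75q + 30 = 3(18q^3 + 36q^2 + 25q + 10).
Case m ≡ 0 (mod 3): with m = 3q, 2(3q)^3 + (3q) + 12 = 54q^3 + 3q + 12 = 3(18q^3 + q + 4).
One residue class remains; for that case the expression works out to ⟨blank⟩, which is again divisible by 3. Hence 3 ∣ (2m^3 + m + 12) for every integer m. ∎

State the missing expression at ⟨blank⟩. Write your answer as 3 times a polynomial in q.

Only m ≡ 1 (mod 3) is unaccounted for. Put m = 3q+1:
2(3q+1)^3 + (3q+1) + 12 expands to 54q^3 + 54q^2 + 21q + 15,
and factoring out 3 leaves 3(18q^3 + 18q^2 + 7q + 5).

3(18q^3 + 18q^2 + 7q + 5)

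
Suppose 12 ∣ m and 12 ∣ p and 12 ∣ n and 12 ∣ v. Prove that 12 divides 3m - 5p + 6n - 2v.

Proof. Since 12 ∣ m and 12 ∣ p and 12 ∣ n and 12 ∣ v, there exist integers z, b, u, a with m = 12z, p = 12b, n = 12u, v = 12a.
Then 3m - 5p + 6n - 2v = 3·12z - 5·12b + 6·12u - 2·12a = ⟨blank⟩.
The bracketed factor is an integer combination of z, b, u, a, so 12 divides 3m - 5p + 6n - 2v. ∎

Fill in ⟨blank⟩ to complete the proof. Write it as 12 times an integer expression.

Each term has a factor of 12: 3·12z - 5·12b + 6·12u - 2·12a = 12·(-2a - 5b + 6u + 3z).
Since -2a - 5b + 6u + 3z is an integer, 12 ∣ (3m - 5p + 6n - 2v).

12(-2a - 5b + 6u + 3z)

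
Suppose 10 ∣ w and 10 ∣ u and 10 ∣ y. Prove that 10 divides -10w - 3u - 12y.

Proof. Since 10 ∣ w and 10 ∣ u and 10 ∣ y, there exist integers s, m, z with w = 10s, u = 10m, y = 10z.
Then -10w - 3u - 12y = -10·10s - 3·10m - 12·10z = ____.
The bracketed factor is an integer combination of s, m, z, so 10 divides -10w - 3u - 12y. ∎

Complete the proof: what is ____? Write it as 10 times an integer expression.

10(-3m - 10s - 12z)

Pull the common 10 out of every term: -10·10s - 3·10m - 12·10z = 10(-3m - 10s - 12z).
-3m - 10s - 12z is an integer, which exhibits the divisibility.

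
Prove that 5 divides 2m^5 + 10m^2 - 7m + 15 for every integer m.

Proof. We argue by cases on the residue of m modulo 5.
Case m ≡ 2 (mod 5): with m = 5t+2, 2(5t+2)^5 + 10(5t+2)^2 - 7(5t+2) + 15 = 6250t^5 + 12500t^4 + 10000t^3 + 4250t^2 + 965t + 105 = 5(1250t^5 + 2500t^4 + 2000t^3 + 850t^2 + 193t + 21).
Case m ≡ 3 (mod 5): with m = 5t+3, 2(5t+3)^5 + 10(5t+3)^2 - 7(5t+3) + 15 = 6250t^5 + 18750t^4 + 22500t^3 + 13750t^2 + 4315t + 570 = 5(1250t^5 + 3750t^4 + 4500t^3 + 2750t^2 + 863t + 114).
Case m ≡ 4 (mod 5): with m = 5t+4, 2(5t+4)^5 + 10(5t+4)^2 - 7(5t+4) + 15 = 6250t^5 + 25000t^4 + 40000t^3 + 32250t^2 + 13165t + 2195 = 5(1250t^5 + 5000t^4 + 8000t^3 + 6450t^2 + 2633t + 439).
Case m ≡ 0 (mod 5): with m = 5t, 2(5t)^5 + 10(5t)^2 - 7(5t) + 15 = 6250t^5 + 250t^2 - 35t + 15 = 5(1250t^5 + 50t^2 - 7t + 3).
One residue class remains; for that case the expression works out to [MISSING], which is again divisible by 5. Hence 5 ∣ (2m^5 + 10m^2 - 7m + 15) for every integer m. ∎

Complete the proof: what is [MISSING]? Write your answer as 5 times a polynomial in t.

5(1250t^5 + 1250t^4 + 500t^3 + 150t^2 + 23t + 4)

Only m ≡ 1 (mod 5) is unaccounted for. Put m = 5t+1:
2(5t+1)^5 + 10(5t+1)^2 - 7(5t+1) + 15 expands to 6250t^5 + 6250t^4 + 2500t^3 + 750t^2 + 115t + 20,
and factoring out 5 leaves 5(1250t^5 + 1250t^4 + 500t^3 + 150t^2 + 23t + 4).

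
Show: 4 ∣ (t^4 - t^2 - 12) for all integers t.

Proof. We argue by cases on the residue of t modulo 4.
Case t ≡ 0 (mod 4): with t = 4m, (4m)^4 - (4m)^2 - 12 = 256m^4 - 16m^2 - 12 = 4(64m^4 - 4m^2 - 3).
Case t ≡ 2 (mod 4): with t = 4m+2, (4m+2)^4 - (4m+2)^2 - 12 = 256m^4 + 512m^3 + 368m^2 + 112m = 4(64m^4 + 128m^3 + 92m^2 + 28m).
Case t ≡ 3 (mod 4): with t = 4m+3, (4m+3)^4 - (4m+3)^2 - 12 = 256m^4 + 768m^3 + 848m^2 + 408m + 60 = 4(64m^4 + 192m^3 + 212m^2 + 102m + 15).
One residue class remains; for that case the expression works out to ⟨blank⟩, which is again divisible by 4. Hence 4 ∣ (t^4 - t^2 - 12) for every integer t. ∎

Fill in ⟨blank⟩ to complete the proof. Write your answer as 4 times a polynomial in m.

The residues treated are {0, 2, 3}, so the missing case is t ≡ 1 (mod 4); write t = 4m+1.
Then (4m+1)^4 - (4m+1)^2 - 12 = 256m^4 + 256m^3 + 80m^2 + 8m - 12 = 4(64m^4 + 64m^3 + 20m^2 + 2m - 3).

4(64m^4 + 64m^3 + 20m^2 + 2m - 3)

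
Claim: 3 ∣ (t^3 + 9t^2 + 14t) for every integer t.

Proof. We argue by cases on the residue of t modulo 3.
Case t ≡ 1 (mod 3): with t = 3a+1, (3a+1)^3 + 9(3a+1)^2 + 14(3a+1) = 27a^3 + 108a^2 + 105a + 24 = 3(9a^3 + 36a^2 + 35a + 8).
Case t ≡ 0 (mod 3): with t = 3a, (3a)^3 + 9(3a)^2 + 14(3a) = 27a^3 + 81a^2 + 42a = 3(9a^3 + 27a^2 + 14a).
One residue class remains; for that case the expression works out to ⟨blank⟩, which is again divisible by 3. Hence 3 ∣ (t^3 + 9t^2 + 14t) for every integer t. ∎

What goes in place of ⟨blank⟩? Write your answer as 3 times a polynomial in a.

3(9a^3 + 45a^2 + 62a + 24)

The residues treated are {1, 0}, so the missing case is t ≡ 2 (mod 3); write t = 3a+2.
Then (3a+2)^3 + 9(3a+2)^2 + 14(3a+2) = 27a^3 + 135a^2 + 186a + 72 = 3(9a^3 + 45a^2 + 62a + 24).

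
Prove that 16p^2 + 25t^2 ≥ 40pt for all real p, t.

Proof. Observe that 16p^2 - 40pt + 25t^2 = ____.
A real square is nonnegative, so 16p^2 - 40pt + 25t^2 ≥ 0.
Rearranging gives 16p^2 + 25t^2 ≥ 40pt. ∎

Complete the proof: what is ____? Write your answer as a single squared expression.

The leading and trailing coefficients are 4^2 and 5^2, and 40 = 2·4·5, so the trinomial is (4p - 5t)^2.
Hence 16p^2 - 40pt + 25t^2 ≥ 0.

(4p - 5t)^2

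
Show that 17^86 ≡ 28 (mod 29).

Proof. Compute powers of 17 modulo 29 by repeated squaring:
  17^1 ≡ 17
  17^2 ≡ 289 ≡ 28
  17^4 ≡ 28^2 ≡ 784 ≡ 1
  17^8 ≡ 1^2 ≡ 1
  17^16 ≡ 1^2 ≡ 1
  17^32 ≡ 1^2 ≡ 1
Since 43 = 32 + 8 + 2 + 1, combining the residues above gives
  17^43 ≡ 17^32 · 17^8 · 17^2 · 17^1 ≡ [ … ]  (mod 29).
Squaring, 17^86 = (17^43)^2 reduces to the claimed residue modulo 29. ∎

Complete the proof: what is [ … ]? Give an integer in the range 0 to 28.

12

Multiply the listed residues: 1 · 1 · 28 · 17 = 1 → 28 → 476.
Reducing modulo 29: 476 = 16·29 + 12, so 17^43 ≡ 12.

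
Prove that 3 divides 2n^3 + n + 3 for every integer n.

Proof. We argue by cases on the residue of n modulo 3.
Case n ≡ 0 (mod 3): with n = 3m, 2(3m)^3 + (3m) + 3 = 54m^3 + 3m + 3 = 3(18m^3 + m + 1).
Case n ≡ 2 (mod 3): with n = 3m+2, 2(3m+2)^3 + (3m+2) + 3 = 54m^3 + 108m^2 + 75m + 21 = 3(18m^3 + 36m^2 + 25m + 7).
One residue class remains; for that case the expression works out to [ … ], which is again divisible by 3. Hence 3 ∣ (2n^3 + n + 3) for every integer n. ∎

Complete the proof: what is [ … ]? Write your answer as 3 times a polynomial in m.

3(18m^3 + 18m^2 + 7m + 2)

Only n ≡ 1 (mod 3) is unaccounted for. Put n = 3m+1:
2(3m+1)^3 + (3m+1) + 3 expands to 54m^3 + 54m^2 + 21m + 6,
and factoring out 3 leaves 3(18m^3 + 18m^2 + 7m + 2).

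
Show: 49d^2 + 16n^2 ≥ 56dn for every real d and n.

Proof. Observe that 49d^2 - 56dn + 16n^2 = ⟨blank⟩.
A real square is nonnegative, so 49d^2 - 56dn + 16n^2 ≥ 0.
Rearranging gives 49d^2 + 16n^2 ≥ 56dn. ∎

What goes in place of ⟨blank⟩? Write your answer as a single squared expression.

The leading and trailing coefficients are 7^2 and 4^2, and 56 = 2·7·4, so the trinomial is (7d - 4n)^2.
Hence 49d^2 - 56dn + 16n^2 ≥ 0.

(7d - 4n)^2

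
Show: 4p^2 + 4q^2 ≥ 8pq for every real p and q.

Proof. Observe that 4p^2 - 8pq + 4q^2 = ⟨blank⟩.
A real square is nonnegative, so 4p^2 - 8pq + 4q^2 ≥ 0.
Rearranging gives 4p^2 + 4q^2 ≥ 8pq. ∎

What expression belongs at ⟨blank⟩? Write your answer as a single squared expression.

(2p - 2q)^2

The leading and trailing coefficients are 2^2 and 2^2, and 8 = 2·2·2, so the trinomial is (2p - 2q)^2.
Hence 4p^2 - 8pq + 4q^2 ≥ 0.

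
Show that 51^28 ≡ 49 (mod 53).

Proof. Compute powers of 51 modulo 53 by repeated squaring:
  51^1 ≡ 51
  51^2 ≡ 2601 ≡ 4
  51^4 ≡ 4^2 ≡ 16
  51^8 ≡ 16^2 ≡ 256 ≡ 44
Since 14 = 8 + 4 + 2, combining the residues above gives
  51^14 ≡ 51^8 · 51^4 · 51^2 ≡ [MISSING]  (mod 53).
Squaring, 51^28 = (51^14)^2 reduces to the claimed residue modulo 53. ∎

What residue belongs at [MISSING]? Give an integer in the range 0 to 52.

7

Multiply the listed residues: 44 · 16 · 4 = 704 → 2816.
Reducing modulo 53: 2816 = 53·53 + 7, so 51^14 ≡ 7.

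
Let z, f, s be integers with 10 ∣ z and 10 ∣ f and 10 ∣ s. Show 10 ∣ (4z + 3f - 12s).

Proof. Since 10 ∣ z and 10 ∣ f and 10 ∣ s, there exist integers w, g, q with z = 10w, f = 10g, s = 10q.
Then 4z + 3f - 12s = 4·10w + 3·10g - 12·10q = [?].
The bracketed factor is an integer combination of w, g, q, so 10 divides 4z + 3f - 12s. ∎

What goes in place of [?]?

10(3g - 12q + 4w)

Pull the common 10 out of every term: 4·10w + 3·10g - 12·10q = 10(3g - 12q + 4w).
3g - 12q + 4w is an integer, which exhibits the divisibility.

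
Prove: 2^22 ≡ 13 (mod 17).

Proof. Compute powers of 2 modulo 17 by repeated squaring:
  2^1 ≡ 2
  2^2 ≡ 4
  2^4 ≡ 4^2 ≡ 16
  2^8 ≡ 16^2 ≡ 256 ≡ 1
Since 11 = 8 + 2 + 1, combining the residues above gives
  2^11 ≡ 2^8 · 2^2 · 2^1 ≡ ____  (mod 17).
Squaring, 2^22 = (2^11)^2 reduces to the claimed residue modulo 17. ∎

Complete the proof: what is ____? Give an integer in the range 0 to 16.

8

Multiply the listed residues: 1 · 4 · 2 = 4 → 8.
Reducing modulo 17: 8 = 0·17 + 8, so 2^11 ≡ 8.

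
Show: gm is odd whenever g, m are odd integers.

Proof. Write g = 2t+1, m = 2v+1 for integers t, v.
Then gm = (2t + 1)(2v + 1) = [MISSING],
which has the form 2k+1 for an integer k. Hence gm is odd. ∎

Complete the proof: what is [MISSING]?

Expanding: (2t + 1)(2v + 1) = 4tv + 2t + 2v + 1.
Every term except the constant is even, so this is 2(2tv + t + v) + 1,
and 2tv + t + v ∈ ℤ gives the required form.

2(2tv + t + v) + 1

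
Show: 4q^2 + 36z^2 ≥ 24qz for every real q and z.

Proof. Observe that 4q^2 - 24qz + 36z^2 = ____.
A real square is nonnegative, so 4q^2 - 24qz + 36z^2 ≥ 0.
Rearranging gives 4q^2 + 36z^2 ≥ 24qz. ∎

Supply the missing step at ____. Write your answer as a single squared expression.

The leading and trailing coefficients are 2^2 and 6^2, and 24 = 2·2·6, so the trinomial is (2q - 6z)^2.
Hence 4q^2 - 24qz + 36z^2 ≥ 0.

(2q - 6z)^2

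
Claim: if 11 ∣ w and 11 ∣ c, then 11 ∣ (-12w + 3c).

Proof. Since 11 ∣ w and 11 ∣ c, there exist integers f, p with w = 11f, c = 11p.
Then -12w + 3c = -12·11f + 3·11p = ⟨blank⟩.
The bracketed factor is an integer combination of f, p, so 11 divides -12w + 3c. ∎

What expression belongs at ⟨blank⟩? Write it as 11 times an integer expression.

Each term has a factor of 11: -12·11f + 3·11p = 11·(-12f + 3p).
Since -12f + 3p is an integer, 11 ∣ (-12w + 3c).

11(-12f + 3p)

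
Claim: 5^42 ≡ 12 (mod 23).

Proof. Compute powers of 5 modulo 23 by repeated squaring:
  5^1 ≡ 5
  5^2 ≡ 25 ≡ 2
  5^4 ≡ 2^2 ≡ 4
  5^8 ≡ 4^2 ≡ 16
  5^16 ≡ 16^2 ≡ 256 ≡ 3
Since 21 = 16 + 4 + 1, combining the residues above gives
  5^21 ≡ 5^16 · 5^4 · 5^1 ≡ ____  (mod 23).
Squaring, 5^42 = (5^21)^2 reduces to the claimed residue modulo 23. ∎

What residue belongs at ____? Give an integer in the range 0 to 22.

5^16 · 5^4 · 5^1 ≡ 3 · 4 · 5 = 60.
60 mod 23 = 14, so 5^21 ≡ 14 (mod 23).

14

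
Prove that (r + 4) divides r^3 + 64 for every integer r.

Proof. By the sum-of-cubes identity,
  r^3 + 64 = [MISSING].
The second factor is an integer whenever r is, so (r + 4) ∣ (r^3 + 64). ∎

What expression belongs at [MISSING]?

(r + 4)(r^2 - 4r + 16)

a^3 + b^3 = (a + b)(a^2 - ab + b^2). With a = r, b = 4:
r^3 + 64 = (r + 4)(r^2 - 4r + 16).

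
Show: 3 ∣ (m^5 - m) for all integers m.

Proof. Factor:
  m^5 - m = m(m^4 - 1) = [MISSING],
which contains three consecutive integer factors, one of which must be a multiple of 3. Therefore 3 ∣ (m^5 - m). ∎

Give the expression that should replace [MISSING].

m^4 - 1 = (m^2 - 1)(m^2 + 1), and m^2 - 1 = (m-1)(m+1).
So m(m^4 - 1) = (m - 1)m(m + 1)(m^2 + 1).

(m - 1)m(m + 1)(m^2 + 1)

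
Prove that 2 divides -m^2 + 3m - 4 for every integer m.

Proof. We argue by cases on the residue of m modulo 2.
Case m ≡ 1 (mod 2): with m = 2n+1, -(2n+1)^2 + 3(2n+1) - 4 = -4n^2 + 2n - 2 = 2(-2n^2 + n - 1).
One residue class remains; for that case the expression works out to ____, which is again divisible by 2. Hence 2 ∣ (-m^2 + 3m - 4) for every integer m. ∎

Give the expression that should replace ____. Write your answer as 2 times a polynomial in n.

The residues treated are {1}, so the missing case is m ≡ 0 (mod 2); write m = 2n.
Then -(2n)^2 + 3(2n) - 4 = -4n^2 + 6n - 4 = 2(-2n^2 + 3n - 2).

2(-2n^2 + 3n - 2)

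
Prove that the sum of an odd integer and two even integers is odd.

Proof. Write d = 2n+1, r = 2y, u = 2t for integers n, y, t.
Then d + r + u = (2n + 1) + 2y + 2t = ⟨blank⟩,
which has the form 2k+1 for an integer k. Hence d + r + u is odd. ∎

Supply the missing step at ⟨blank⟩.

2(n + t + y) + 1

Expanding: (2n + 1) + 2y + 2t = 2n + 2t + 2y + 1.
Every term except the constant is even, so this is 2(n + t + y) + 1,
and n + t + y ∈ ℤ gives the required form.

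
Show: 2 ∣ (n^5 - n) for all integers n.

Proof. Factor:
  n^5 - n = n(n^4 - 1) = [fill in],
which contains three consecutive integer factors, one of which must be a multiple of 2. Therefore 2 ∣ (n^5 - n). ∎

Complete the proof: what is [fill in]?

(n - 1)n(n + 1)(n^2 + 1)

n^4 - 1 = (n^2 - 1)(n^2 + 1), and n^2 - 1 = (n-1)(n+1).
So n(n^4 - 1) = (n - 1)n(n + 1)(n^2 + 1).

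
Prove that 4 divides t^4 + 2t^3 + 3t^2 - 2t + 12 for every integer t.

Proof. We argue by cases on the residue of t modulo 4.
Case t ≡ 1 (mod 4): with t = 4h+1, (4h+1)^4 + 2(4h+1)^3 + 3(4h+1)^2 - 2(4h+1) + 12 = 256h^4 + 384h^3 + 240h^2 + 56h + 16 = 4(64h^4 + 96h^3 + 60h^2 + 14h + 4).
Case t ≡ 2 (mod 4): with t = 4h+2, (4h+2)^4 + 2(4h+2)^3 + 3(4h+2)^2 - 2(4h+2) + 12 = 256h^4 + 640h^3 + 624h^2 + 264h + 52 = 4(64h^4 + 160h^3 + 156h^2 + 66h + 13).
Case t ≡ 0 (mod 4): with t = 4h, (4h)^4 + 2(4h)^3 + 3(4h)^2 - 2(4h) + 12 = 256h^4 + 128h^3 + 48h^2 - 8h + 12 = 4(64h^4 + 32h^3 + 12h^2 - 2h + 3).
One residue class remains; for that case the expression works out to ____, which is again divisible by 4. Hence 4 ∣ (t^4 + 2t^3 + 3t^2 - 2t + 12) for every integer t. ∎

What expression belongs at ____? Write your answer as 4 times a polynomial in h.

Only t ≡ 3 (mod 4) is unaccounted for. Put t = 4h+3:
(4h+3)^4 + 2(4h+3)^3 + 3(4h+3)^2 - 2(4h+3) + 12 expands to 256h^4 + 896h^3 + 1200h^2 + 712h + 168,
and factoring out 4 leaves 4(64h^4 + 224h^3 + 300h^2 + 178h + 42).

4(64h^4 + 224h^3 + 300h^2 + 178h + 42)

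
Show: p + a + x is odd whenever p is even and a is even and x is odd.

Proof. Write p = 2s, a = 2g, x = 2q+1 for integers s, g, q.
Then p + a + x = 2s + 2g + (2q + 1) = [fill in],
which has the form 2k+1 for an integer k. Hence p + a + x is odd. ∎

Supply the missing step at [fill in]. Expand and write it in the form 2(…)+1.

2(g + q + s) + 1

Expanding: 2s + 2g + (2q + 1) = 2g + 2q + 2s + 1.
Every term except the constant is even, so this is 2(g + q + s) + 1,
and g + q + s ∈ ℤ gives the required form.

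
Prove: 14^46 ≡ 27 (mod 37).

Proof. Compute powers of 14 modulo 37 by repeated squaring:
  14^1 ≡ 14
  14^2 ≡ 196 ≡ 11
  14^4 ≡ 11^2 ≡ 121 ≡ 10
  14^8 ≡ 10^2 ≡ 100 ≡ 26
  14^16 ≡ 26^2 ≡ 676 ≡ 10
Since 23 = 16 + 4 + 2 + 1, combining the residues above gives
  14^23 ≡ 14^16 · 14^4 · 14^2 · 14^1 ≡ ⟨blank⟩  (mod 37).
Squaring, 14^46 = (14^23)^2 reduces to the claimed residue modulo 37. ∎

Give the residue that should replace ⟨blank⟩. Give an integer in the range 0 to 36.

14^16 · 14^4 · 14^2 · 14^1 ≡ 10 · 10 · 11 · 14 = 15400.
15400 mod 37 = 8, so 14^23 ≡ 8 (mod 37).

8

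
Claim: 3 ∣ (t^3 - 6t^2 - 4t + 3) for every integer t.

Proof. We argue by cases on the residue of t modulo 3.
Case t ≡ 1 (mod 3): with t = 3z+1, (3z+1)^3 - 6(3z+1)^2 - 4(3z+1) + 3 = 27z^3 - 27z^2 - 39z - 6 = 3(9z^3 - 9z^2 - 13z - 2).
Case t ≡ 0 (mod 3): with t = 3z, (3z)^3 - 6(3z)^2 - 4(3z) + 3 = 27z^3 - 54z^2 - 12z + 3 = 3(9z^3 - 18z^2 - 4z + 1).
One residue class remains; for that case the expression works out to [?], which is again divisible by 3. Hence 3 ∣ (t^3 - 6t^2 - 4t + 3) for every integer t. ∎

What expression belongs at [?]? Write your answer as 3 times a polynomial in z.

3(9z^3 - 16z - 7)

Only t ≡ 2 (mod 3) is unaccounted for. Put t = 3z+2:
(3z+2)^3 - 6(3z+2)^2 - 4(3z+2) + 3 expands to 27z^3 - 48z - 21,
and factoring out 3 leaves 3(9z^3 - 16z - 7).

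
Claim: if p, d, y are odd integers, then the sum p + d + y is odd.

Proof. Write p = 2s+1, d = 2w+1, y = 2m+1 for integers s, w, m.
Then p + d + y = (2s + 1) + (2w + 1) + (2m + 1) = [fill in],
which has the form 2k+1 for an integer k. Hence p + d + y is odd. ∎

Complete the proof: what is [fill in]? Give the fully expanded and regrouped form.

(2s + 1) + (2w + 1) + (2m + 1) = 2m + 2s + 2w + 3
= 2(m + s + w + 1) + 1.
Since m + s + w + 1 is an integer, the sum is of the form 2k+1 for an integer k.

2(m + s + w + 1) + 1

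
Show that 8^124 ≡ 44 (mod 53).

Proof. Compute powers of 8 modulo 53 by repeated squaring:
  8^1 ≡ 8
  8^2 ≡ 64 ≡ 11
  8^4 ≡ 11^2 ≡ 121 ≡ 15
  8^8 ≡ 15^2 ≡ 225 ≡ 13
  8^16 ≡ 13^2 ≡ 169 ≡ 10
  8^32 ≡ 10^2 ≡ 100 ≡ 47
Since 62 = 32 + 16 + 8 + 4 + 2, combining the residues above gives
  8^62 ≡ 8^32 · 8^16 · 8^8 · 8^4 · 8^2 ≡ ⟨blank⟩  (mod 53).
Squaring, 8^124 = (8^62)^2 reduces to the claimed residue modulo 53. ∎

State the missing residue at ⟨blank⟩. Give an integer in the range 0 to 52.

37

8^32 · 8^16 · 8^8 · 8^4 · 8^2 ≡ 47 · 10 · 13 · 15 · 11 = 1008150.
1008150 mod 53 = 37, so 8^62 ≡ 37 (mod 53).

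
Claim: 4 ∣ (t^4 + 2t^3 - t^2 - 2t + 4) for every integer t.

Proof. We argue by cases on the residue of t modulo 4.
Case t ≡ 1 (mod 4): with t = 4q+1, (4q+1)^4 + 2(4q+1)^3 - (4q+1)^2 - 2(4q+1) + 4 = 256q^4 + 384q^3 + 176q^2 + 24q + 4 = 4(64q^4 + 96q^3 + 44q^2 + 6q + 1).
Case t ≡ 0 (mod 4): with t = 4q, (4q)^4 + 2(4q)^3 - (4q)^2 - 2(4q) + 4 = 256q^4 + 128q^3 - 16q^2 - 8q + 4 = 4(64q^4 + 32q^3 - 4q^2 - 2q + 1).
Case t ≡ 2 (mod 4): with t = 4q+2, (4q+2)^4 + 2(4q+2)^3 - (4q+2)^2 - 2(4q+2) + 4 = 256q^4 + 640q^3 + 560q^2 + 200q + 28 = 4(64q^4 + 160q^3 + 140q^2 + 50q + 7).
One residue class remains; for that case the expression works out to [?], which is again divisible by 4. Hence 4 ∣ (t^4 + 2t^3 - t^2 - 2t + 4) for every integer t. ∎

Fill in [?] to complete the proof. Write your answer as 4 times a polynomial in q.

4(64q^4 + 224q^3 + 284q^2 + 154q + 31)

The residues treated are {1, 0, 2}, so the missing case is t ≡ 3 (mod 4); write t = 4q+3.
Then (4q+3)^4 + 2(4q+3)^3 - (4q+3)^2 - 2(4q+3) + 4 = 256q^4 + 896q^3 + 1136q^2 + 616q + 124 = 4(64q^4 + 224q^3 + 284q^2 + 154q + 31).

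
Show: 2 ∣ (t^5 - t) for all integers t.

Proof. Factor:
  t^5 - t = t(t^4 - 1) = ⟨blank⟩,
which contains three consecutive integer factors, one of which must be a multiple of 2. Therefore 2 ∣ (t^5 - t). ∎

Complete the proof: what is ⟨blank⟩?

t^4 - 1 = (t^2 - 1)(t^2 + 1), and t^2 - 1 = (t-1)(t+1).
So t(t^4 - 1) = (t - 1)t(t + 1)(t^2 + 1).

(t - 1)t(t + 1)(t^2 + 1)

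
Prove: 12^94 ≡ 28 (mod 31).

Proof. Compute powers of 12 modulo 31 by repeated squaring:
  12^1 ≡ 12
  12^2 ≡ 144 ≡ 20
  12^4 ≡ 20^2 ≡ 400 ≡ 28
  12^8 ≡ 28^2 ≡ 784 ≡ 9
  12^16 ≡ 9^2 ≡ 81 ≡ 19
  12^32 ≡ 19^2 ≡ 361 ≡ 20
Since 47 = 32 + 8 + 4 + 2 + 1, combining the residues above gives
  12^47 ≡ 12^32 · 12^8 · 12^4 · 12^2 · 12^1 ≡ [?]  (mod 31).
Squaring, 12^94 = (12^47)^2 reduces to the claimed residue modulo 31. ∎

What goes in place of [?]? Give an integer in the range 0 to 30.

Multiply the listed residues: 20 · 9 · 28 · 20 · 12 = 180 → 5040 → 100800 → 1209600.
Reducing modulo 31: 1209600 = 39019·31 + 11, so 12^47 ≡ 11.

11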